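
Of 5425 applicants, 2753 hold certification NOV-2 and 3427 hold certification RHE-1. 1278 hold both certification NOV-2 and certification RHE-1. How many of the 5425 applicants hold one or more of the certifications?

|union| = 2753 + 3427 − 1278 = 4902

4902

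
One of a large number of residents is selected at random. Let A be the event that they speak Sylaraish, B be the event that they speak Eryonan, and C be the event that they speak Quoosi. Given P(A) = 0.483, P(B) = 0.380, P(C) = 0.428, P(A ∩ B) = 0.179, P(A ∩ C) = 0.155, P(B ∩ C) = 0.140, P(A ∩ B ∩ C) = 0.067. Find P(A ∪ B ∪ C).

Using inclusion–exclusion:
P(A ∪ B ∪ C) = 0.483 + 0.380 + 0.428 − 0.179 − 0.155 − 0.140 + 0.067 = 0.884

0.884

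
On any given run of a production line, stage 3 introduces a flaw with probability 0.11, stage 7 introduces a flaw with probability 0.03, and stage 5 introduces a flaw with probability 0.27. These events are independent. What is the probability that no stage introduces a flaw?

0.630209

P(none) = (1 − 0.11) × (1 − 0.03) × (1 − 0.27) = 0.89 × 0.97 × 0.73 = 0.630209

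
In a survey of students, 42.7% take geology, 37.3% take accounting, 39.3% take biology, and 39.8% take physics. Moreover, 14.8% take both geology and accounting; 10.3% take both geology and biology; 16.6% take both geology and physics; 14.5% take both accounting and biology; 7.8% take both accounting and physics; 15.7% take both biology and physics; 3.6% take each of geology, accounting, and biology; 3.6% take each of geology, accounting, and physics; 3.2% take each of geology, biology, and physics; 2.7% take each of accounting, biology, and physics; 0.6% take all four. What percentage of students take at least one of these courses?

91.9%

Apply inclusion-exclusion:
P(union) = 42.7 + 37.3 + 39.3 + 39.8 − 14.8 − 10.3 − 16.6 − 14.5 − 7.8 − 15.7 + 3.6 + 3.6 + 3.2 + 2.7 − 0.6 = 91.9%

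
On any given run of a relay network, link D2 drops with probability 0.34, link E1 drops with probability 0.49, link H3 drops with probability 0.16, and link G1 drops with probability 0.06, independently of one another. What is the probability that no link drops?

0.26577936

P(none) = (1 − 0.34) × (1 − 0.49) × (1 − 0.16) × (1 − 0.06) = 0.66 × 0.51 × 0.84 × 0.94 = 0.26577936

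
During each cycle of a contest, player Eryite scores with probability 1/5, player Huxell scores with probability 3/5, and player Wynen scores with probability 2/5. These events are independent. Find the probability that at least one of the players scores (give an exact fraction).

Since the events are independent, P(none) is the product of the individual non-occurrence probabilities.
P(none) = (1 − 1/5) × (1 − 3/5) × (1 − 2/5) = 4/5 × 2/5 × 3/5 = 24/125
P(at least one) = 1 − 24/125 = 101/125

101/125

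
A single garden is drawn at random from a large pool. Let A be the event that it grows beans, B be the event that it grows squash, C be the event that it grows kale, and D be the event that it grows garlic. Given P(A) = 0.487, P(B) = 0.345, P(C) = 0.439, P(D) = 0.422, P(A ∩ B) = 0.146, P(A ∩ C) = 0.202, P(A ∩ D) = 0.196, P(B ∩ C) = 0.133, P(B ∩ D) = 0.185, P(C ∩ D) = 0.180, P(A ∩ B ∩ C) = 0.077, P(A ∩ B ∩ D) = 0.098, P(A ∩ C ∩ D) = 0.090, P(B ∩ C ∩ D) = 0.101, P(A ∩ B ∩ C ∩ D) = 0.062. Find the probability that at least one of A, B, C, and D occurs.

0.955

By inclusion–exclusion:
P(A ∪ B ∪ C ∪ D) = 0.487 + 0.345 + 0.439 + 0.422 − 0.146 − 0.202 − 0.196 − 0.133 − 0.185 − 0.180 + 0.077 + 0.098 + 0.090 + 0.101 − 0.062 = 0.955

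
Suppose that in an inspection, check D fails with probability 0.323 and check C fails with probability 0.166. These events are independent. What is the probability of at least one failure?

0.435382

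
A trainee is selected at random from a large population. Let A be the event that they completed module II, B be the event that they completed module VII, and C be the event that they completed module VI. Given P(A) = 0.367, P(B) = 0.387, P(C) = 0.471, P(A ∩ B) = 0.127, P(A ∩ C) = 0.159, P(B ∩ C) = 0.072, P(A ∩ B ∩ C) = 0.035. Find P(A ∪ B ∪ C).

0.902

P(A ∪ B ∪ C) = 0.367 + 0.387 + 0.471 − 0.127 − 0.159 − 0.072 + 0.035 = 0.902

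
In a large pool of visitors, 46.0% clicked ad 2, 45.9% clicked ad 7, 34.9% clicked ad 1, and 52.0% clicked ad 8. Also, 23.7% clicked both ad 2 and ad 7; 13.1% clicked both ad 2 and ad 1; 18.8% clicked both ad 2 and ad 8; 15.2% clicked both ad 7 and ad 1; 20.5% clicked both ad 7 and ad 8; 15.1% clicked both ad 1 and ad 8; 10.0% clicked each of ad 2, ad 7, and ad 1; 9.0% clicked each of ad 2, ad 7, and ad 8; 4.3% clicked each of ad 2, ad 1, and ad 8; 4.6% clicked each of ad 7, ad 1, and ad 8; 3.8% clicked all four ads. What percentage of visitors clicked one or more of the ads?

96.5%

Using inclusion–exclusion:
P(≥1) = 46.0 + 45.9 + 34.9 + 52.0 − 23.7 − 13.1 − 18.8 − 15.2 − 20.5 − 15.1 + 10.0 + 9.0 + 4.3 + 4.6 − 3.8 = 96.5%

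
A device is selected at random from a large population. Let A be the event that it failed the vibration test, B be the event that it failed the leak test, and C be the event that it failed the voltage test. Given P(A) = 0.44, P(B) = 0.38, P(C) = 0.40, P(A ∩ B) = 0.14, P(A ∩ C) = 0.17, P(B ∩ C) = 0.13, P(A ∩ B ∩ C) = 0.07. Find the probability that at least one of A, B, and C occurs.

0.85

Apply inclusion-exclusion:
P(A ∪ B ∪ C) = 0.44 + 0.38 + 0.40 − 0.14 − 0.17 − 0.13 + 0.07 = 0.85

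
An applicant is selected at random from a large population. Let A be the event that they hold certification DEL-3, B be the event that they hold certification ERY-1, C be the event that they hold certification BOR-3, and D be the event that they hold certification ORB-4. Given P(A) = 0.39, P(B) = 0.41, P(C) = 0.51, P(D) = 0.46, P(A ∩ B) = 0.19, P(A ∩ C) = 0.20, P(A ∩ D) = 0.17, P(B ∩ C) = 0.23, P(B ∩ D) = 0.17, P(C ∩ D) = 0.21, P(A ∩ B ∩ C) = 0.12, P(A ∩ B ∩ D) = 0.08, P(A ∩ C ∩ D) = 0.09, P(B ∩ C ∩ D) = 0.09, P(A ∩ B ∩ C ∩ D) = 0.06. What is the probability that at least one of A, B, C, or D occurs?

P(A ∪ B ∪ C ∪ D) = 0.39 + 0.41 + 0.51 + 0.46 − 0.19 − 0.20 − 0.17 − 0.23 − 0.17 − 0.21 + 0.12 + 0.08 + 0.09 + 0.09 − 0.06 = 0.92

0.92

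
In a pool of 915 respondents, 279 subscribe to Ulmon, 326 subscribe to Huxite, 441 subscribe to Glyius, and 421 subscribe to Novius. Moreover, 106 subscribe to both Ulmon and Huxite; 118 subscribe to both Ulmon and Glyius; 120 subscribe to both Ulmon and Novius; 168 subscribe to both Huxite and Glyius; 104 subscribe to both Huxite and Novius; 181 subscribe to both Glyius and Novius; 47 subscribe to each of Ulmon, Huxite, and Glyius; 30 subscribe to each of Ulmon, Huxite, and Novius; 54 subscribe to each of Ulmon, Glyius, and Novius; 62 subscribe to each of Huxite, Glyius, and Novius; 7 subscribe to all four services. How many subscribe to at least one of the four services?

|at least one| = 279 + 326 + 441 + 421 − 106 − 118 − 120 − 168 − 104 − 181 + 47 + 30 + 54 + 62 − 7 = 856

856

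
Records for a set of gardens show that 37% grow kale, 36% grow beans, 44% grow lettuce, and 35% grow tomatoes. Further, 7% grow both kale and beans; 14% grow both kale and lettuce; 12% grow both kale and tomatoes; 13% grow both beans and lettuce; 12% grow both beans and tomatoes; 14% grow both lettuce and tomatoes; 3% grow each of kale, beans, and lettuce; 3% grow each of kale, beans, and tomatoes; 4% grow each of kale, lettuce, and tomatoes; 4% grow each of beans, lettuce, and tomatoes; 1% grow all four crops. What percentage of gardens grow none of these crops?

P(union) = 37 + 36 + 44 + 35 − 7 − 14 − 12 − 13 − 12 − 14 + 3 + 3 + 4 + 4 − 1 = 93%
P(none) = 100% − 93% = 7%

7%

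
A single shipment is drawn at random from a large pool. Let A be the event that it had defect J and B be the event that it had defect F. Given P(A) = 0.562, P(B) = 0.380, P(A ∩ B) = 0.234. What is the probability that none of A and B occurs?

P(A ∪ B) = 0.562 + 0.380 − 0.234 = 0.708
P(none) = 1 − 0.708 = 0.292

0.292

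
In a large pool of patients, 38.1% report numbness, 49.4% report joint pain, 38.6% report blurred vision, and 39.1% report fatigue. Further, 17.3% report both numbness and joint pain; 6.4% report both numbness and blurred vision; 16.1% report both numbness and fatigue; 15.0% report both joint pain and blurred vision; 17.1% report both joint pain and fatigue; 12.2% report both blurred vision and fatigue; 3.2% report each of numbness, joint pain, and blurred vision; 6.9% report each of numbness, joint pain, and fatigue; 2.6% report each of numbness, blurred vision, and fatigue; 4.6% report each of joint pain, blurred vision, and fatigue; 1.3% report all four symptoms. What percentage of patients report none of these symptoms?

By inclusion–exclusion:
P(≥1) = 38.1 + 49.4 + 38.6 + 39.1 − 17.3 − 6.4 − 16.1 − 15.0 − 17.1 − 12.2 + 3.2 + 6.9 + 2.6 + 4.6 − 1.3 = 97.1%
P(none) = 100% − 97.1% = 2.9%

2.9%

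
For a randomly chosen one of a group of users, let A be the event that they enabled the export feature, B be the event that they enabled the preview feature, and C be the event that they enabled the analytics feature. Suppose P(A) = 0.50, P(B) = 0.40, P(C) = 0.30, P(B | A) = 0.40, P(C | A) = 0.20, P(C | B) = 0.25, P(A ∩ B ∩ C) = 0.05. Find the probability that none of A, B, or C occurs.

0.15

P(A ∩ B) = P(A)·P(B|A) = 0.50 × 0.40 = 0.20
P(A ∩ C) = P(A)·P(C|A) = 0.50 × 0.20 = 0.10
P(B ∩ C) = P(B)·P(C|B) = 0.40 × 0.25 = 0.10
P(A ∪ B ∪ C) = 0.50 + 0.40 + 0.30 − 0.20 − 0.10 − 0.10 + 0.05 = 0.85
P(none) = 1 − 0.85 = 0.15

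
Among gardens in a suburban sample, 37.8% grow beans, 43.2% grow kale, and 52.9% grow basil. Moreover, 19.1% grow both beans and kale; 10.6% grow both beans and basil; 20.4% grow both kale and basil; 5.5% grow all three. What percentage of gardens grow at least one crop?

89.3%

P(≥1) = 37.8 + 43.2 + 52.9 − 19.1 − 10.6 − 20.4 + 5.5 = 89.3%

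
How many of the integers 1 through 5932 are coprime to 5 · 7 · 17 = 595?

3829

⌊5932/5⌋ + ⌊5932/7⌋ + ⌊5932/17⌋ − ⌊5932/35⌋ − ⌊5932/85⌋ − ⌊5932/119⌋ + ⌊5932/595⌋ = 1186 + 847 + 348 − 169 − 69 − 49 + 9 = 2103
5932 − 2103 = 3829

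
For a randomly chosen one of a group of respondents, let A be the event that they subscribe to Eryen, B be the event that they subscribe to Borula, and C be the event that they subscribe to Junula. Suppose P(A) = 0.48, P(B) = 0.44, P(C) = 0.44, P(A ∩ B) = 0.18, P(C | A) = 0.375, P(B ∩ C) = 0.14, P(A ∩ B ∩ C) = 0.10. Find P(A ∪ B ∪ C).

0.96

P(A ∩ C) = P(A)·P(C|A) = 0.48 × 0.375 = 0.18
P(A ∪ B ∪ C) = 0.48 + 0.44 + 0.44 − 0.18 − 0.18 − 0.14 + 0.10 = 0.96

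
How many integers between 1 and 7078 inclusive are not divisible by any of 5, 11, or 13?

4752

Using inclusion–exclusion:
floor(7078/5) + floor(7078/11) + floor(7078/13) − floor(7078/55) − floor(7078/65) − floor(7078/143) + floor(7078/715) = 1415 + 643 + 544 − 128 − 108 − 49 + 9 = 2326
7078 − 2326 = 4752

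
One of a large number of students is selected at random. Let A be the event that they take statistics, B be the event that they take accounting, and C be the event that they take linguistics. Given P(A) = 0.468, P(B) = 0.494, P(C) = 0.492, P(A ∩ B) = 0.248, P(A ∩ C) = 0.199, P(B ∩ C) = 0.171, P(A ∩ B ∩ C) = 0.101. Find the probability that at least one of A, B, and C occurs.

0.937

P(A ∪ B ∪ C) = 0.468 + 0.494 + 0.492 − 0.248 − 0.199 − 0.171 + 0.101 = 0.937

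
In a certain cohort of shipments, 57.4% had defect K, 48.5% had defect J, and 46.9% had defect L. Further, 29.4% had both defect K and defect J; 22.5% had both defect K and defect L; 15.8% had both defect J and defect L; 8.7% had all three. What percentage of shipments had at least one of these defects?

93.8%

P(union) = 57.4 + 48.5 + 46.9 − 29.4 − 22.5 − 15.8 + 8.7 = 93.8%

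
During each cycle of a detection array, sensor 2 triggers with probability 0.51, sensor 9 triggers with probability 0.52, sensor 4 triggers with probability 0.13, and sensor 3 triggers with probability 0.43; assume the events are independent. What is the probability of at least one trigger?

Independence gives P(none) = ∏(1 − pᵢ).
P(none) = (1 − 0.51) × (1 − 0.52) × (1 − 0.13) × (1 − 0.43) = 0.49 × 0.48 × 0.87 × 0.57 = 0.11663568
P(at least one) = 1 − 0.11663568 = 0.88336432

0.88336432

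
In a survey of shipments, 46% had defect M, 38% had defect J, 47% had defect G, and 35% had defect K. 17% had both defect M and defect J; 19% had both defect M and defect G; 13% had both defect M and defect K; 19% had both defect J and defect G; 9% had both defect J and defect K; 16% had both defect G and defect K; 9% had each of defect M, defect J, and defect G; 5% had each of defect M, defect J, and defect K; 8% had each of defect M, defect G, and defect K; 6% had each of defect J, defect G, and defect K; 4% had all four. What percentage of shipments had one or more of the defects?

97%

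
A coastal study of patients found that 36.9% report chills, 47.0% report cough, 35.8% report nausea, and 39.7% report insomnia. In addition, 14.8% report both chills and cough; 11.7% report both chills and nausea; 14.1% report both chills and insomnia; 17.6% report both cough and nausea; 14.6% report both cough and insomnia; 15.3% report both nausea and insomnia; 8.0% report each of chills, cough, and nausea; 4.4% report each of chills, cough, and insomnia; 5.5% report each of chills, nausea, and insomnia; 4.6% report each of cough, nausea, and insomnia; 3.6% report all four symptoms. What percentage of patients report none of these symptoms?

P(≥1) = 36.9 + 47.0 + 35.8 + 39.7 − 14.8 − 11.7 − 14.1 − 17.6 − 14.6 − 15.3 + 8.0 + 4.4 + 5.5 + 4.6 − 3.6 = 90.2%
P(none) = 100% − 90.2% = 9.8%

9.8%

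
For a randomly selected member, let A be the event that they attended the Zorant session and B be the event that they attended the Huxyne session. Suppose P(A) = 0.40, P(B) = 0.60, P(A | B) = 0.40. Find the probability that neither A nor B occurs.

0.24

P(A ∩ B) = P(B)·P(A|B) = 0.60 × 0.40 = 0.24
Inclusion–exclusion gives
P(A ∪ B) = 0.40 + 0.60 − 0.24 = 0.76
P(none) = 1 − 0.76 = 0.24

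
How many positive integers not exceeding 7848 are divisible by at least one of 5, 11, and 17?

2476

By inclusion-exclusion,
⌊7848/5⌋ + ⌊7848/11⌋ + ⌊7848/17⌋ − ⌊7848/55⌋ − ⌊7848/85⌋ − ⌊7848/187⌋ + ⌊7848/935⌋ = 1569 + 713 + 461 − 142 − 92 − 41 + 8 = 2476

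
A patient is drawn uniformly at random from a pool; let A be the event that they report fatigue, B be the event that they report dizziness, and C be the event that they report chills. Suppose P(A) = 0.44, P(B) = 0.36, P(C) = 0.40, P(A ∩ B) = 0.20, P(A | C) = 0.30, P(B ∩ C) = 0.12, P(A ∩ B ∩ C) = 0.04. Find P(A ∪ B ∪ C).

0.80

P(A ∩ C) = P(C)·P(A|C) = 0.40 × 0.30 = 0.12
Apply inclusion-exclusion:
P(A ∪ B ∪ C) = 0.44 + 0.36 + 0.40 − 0.20 − 0.12 − 0.12 + 0.04 = 0.80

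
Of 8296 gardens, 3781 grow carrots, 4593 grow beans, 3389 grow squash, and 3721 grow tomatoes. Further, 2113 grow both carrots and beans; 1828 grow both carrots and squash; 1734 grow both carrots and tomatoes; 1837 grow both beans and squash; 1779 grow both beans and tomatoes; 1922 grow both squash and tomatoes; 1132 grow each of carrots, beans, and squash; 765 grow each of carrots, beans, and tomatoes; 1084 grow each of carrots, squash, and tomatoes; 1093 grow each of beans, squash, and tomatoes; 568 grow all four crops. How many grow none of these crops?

519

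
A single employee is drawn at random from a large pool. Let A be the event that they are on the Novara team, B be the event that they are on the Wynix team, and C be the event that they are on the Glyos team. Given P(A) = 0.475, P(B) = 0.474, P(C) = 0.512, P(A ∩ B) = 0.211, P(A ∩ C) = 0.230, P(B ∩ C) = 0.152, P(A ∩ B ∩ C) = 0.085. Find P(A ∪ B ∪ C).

By inclusion-exclusion,
P(A ∪ B ∪ C) = 0.475 + 0.474 + 0.512 − 0.211 − 0.230 − 0.152 + 0.085 = 0.953

0.953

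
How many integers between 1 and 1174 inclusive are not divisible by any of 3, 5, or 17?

590

391 + 234 + 69 − 78 − 23 − 13 + 4 = 584
1174 − 584 = 590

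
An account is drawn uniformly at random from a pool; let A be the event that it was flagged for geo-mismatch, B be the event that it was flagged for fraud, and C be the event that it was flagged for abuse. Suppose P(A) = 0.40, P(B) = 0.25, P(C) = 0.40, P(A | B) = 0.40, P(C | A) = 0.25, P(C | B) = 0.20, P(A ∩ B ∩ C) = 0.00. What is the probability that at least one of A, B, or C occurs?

P(A ∩ B) = P(B)·P(A|B) = 0.25 × 0.40 = 0.10
P(A ∩ C) = P(A)·P(C|A) = 0.40 × 0.25 = 0.10
P(B ∩ C) = P(B)·P(C|B) = 0.25 × 0.20 = 0.05
P(A ∪ B ∪ C) = 0.40 + 0.25 + 0.40 − 0.10 − 0.10 − 0.05 + 0.00 = 0.80

0.80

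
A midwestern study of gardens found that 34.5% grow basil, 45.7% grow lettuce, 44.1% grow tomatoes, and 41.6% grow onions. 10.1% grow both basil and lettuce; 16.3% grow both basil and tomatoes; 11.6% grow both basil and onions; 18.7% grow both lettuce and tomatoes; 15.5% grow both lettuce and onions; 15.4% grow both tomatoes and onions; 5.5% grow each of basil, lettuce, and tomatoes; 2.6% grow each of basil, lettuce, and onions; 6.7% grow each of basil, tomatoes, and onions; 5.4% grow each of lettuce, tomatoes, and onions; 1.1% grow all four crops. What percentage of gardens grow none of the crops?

2.6%

P(at least one) = 34.5 + 45.7 + 44.1 + 41.6 − 10.1 − 16.3 − 11.6 − 18.7 − 15.5 − 15.4 + 5.5 + 2.6 + 6.7 + 5.4 − 1.1 = 97.4%
P(none) = 100% − 97.4% = 2.6%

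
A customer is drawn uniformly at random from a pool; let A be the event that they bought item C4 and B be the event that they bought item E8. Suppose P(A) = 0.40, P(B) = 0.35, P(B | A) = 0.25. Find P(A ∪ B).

0.65

P(A ∩ B) = P(A)·P(B|A) = 0.40 × 0.25 = 0.10
P(A ∪ B) = 0.40 + 0.35 − 0.10 = 0.65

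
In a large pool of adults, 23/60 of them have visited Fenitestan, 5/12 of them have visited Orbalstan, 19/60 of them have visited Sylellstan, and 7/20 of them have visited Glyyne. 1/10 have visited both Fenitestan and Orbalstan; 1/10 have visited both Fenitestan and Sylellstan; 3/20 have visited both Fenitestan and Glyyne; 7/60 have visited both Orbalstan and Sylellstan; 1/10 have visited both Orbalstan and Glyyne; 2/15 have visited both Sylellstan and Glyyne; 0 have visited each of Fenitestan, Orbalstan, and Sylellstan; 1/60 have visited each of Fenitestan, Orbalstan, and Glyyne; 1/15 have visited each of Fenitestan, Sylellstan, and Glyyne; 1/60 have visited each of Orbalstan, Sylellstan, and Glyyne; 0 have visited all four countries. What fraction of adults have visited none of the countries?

2/15

Using inclusion–exclusion:
P(≥1) = 23/60 + 5/12 + 19/60 + 7/20 − 1/10 − 1/10 − 3/20 − 7/60 − 1/10 − 2/15 + 0 + 1/60 + 1/15 + 1/60 − 0 = 13/15
P(none) = 1 − 13/15 = 2/15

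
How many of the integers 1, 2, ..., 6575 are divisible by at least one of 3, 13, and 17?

2766

⌊6575/3⌋ + ⌊6575/13⌋ + ⌊6575/17⌋ − ⌊6575/39⌋ − ⌊6575/51⌋ − ⌊6575/221⌋ + ⌊6575/663⌋ = 2191 + 505 + 386 − 168 − 128 − 29 + 9 = 2766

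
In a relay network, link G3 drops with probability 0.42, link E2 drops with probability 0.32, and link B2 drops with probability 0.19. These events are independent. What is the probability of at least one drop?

P(none) = (1 − 0.42) × (1 − 0.32) × (1 − 0.19) = 0.58 × 0.68 × 0.81 = 0.319464
P(at least one) = 1 − 0.319464 = 0.680536

0.680536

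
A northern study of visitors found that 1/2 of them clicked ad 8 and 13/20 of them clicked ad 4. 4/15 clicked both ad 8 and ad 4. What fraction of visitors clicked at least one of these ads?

P(at least one) = 1/2 + 13/20 − 4/15 = 53/60

53/60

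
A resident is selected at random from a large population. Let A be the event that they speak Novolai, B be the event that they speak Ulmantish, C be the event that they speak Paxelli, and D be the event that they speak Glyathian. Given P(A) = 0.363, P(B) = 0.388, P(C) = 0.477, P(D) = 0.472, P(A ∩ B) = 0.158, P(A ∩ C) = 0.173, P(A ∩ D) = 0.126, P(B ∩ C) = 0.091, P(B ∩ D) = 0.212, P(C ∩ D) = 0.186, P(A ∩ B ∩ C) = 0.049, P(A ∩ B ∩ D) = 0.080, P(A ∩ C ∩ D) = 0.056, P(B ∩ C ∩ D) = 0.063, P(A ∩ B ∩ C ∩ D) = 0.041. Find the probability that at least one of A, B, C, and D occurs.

0.961

Inclusion–exclusion gives
P(A ∪ B ∪ C ∪ D) = 0.363 + 0.388 + 0.477 + 0.472 − 0.158 − 0.173 − 0.126 − 0.091 − 0.212 − 0.186 + 0.049 + 0.080 + 0.056 + 0.063 − 0.041 = 0.961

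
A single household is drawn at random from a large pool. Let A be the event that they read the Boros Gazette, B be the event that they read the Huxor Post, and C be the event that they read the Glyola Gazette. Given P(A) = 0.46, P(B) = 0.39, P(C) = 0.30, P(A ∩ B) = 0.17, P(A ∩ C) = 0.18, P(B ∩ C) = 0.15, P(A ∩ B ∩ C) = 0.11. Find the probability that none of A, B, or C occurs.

Using inclusion–exclusion:
P(A ∪ B ∪ C) = 0.46 + 0.39 + 0.30 − 0.17 − 0.18 − 0.15 + 0.11 = 0.76
P(none) = 1 − 0.76 = 0.24

0.24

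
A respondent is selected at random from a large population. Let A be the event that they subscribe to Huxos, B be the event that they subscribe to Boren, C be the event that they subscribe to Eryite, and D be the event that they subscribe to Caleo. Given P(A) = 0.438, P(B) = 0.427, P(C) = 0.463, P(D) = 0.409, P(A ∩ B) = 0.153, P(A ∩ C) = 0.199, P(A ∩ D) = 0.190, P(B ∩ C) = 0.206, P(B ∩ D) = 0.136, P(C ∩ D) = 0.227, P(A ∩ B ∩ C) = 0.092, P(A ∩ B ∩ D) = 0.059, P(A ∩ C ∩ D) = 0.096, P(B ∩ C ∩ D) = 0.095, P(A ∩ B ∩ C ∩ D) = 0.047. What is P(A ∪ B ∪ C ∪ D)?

0.921

Using inclusion–exclusion:
P(A ∪ B ∪ C ∪ D) = 0.438 + 0.427 + 0.463 + 0.409 − 0.153 − 0.199 − 0.190 − 0.206 − 0.136 − 0.227 + 0.092 + 0.059 + 0.096 + 0.095 − 0.047 = 0.921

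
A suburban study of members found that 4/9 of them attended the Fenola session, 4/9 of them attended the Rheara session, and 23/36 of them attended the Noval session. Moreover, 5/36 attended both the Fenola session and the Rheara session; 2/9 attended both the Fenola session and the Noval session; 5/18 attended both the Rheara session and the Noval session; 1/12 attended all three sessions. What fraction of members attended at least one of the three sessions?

P(≥1) = 4/9 + 4/9 + 23/36 − 5/36 − 2/9 − 5/18 + 1/12 = 35/36

35/36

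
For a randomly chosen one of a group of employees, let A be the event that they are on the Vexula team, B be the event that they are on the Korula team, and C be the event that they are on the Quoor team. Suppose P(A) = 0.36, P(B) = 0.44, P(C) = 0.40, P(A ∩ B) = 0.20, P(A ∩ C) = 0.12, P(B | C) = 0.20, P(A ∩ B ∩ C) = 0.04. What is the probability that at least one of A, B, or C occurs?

0.84

P(B ∩ C) = P(C)·P(B|C) = 0.40 × 0.20 = 0.08
P(A ∪ B ∪ C) = 0.36 + 0.44 + 0.40 − 0.20 − 0.12 − 0.08 + 0.04 = 0.84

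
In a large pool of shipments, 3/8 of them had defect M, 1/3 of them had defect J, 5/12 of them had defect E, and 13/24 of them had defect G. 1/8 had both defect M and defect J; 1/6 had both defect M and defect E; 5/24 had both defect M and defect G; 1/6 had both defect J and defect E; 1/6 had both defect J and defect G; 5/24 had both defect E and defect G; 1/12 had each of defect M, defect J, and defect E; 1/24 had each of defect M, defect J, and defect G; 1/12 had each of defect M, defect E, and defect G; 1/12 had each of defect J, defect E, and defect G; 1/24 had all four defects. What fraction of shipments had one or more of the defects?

7/8

By inclusion-exclusion,
P(≥1) = 3/8 + 1/3 + 5/12 + 13/24 − 1/8 − 1/6 − 5/24 − 1/6 − 1/6 − 5/24 + 1/12 + 1/24 + 1/12 + 1/12 − 1/24 = 7/8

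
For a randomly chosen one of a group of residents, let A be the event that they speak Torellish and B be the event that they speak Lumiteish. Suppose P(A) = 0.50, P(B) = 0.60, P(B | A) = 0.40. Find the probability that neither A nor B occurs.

0.10

P(A ∩ B) = P(A)·P(B|A) = 0.50 × 0.40 = 0.20
P(A ∪ B) = 0.50 + 0.60 − 0.20 = 0.90
P(none) = 1 − 0.90 = 0.10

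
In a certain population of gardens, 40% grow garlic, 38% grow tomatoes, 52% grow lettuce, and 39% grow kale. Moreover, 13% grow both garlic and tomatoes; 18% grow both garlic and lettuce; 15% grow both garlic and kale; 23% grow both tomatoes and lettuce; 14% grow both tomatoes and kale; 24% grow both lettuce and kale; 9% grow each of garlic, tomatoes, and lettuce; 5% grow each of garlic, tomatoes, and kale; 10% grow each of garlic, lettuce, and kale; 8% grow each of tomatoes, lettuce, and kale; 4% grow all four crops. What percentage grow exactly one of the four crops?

35%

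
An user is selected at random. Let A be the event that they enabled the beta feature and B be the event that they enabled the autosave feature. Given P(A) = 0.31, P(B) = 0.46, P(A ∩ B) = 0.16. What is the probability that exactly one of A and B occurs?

0.45

P(exactly one) = 0.31 + 0.46 − 2·0.16 = 0.45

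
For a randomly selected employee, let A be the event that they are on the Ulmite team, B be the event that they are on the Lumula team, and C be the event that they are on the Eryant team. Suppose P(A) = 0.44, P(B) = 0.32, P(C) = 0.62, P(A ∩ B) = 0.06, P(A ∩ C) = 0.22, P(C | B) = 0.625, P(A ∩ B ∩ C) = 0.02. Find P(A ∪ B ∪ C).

0.92

P(B ∩ C) = P(B)·P(C|B) = 0.32 × 0.625 = 0.20
P(A ∪ B ∪ C) = 0.44 + 0.32 + 0.62 − 0.06 − 0.22 − 0.20 + 0.02 = 0.92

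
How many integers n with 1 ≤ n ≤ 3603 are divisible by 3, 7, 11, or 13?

By inclusion–exclusion:
1201 + 514 + 327 + 277 − 171 − 109 − 92 − 46 − 39 − 25 + 15 + 13 + 8 + 3 − 1 = 1875

1875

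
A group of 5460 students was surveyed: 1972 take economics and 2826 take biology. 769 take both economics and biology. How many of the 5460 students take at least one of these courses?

By inclusion–exclusion:
N(≥1) = 1972 + 2826 − 769 = 4029

4029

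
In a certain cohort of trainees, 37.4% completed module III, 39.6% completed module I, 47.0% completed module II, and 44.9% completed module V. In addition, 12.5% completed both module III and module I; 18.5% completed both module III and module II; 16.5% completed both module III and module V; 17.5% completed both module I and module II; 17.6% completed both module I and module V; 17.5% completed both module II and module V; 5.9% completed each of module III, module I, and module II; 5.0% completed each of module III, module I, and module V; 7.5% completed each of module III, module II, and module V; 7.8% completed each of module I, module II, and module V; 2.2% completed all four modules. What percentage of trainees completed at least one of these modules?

92.8%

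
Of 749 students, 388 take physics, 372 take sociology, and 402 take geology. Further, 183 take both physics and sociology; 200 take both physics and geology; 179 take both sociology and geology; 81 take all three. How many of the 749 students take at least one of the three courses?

681

N(≥1) = 388 + 372 + 402 − 183 − 200 − 179 + 81 = 681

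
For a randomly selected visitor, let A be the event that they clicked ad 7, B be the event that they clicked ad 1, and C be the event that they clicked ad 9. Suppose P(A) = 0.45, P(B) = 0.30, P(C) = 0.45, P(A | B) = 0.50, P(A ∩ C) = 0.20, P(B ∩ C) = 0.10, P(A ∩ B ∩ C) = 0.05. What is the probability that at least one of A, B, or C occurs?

0.80

P(A ∩ B) = P(B)·P(A|B) = 0.30 × 0.50 = 0.15
P(A ∪ B ∪ C) = 0.45 + 0.30 + 0.45 − 0.15 − 0.20 − 0.10 + 0.05 = 0.80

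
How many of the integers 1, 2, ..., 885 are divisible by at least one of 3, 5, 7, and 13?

512

Apply inclusion-exclusion:
295 + 177 + 126 + 68 − 59 − 42 − 22 − 25 − 13 − 9 + 8 + 4 + 3 + 1 − 0 = 512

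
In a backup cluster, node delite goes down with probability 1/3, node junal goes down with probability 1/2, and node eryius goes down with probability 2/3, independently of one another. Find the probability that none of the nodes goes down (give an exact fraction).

1/9

P(none) = (1 − 1/3) × (1 − 1/2) × (1 − 2/3) = 2/3 × 1/2 × 1/3 = 1/9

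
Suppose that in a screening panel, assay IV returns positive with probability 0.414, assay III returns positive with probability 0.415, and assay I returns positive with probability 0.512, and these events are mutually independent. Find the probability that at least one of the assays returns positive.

P(none) = (1 − 0.414) × (1 − 0.415) × (1 − 0.512) = 0.586 × 0.585 × 0.488 = 0.16729128
P(at least one) = 1 − 0.16729128 = 0.83270872

0.83270872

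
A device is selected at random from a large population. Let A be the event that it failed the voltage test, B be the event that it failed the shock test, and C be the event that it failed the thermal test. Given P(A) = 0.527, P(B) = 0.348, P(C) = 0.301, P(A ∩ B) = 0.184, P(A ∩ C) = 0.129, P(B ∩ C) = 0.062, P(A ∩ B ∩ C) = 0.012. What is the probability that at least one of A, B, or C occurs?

0.813

Inclusion–exclusion gives
P(A ∪ B ∪ C) = 0.527 + 0.348 + 0.301 − 0.184 − 0.129 − 0.062 + 0.012 = 0.813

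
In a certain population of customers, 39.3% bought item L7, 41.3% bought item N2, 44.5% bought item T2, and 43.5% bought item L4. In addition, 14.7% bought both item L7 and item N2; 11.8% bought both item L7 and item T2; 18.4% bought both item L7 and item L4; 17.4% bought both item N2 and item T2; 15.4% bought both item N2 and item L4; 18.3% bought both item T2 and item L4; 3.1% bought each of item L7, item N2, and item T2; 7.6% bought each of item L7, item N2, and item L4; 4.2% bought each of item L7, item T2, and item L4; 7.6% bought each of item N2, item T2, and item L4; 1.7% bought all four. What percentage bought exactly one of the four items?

P(exactly one) = 39.3 + 41.3 + 44.5 + 43.5 − 2·14.7 − 2·11.8 − 2·18.4 − 2·17.4 − 2·15.4 − 2·18.3 + 3·3.1 + 3·7.6 + 3·4.2 + 3·7.6 − 4·1.7 = 37.3%

37.3%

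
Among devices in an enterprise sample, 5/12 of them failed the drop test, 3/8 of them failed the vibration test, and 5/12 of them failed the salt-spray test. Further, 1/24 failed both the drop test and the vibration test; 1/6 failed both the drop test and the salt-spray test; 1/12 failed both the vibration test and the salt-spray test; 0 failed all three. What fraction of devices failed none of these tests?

1/12

Using inclusion–exclusion:
P(union) = 5/12 + 3/8 + 5/12 − 1/24 − 1/6 − 1/12 + 0 = 11/12
P(none) = 1 − 11/12 = 1/12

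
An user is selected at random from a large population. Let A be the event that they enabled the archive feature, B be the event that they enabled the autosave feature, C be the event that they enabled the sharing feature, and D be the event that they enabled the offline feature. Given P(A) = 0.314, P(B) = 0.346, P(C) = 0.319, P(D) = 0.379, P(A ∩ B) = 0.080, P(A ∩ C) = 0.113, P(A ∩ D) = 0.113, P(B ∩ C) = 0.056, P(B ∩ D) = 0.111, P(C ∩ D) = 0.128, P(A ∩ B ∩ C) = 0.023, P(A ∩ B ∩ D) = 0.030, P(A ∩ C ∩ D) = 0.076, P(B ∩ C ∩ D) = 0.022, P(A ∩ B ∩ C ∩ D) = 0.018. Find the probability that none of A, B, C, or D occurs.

Inclusion–exclusion gives
P(A ∪ B ∪ C ∪ D) = 0.314 + 0.346 + 0.319 + 0.379 − 0.080 − 0.113 − 0.113 − 0.056 − 0.111 − 0.128 + 0.023 + 0.030 + 0.076 + 0.022 − 0.018 = 0.890
P(none) = 1 − 0.890 = 0.110

0.110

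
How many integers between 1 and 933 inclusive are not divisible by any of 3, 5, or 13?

460

floor(933/3) + floor(933/5) + floor(933/13) − floor(933/15) − floor(933/39) − floor(933/65) + floor(933/195) = 311 + 186 + 71 − 62 − 23 − 14 + 4 = 473
933 − 473 = 460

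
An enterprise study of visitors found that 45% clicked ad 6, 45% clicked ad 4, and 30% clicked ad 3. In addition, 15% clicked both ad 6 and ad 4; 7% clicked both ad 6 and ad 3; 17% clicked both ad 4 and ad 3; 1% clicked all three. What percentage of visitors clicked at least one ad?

By inclusion–exclusion:
P(union) = 45 + 45 + 30 − 15 − 7 − 17 + 1 = 82%

82%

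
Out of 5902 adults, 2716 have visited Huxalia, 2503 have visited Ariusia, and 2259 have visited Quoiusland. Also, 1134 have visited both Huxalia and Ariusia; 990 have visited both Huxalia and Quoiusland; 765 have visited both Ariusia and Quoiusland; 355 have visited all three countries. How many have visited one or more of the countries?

Using inclusion–exclusion:
N(≥1) = 2716 + 2503 + 2259 − 1134 − 990 − 765 + 355 = 4944

4944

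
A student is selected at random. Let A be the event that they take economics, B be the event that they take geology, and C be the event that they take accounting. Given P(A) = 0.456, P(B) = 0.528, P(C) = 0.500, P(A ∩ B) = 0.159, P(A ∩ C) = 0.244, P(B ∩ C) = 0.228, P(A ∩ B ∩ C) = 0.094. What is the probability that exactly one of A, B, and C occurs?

P(exactly one) = 0.456 + 0.528 + 0.500 − 2·0.159 − 2·0.244 − 2·0.228 + 3·0.094 = 0.504

0.504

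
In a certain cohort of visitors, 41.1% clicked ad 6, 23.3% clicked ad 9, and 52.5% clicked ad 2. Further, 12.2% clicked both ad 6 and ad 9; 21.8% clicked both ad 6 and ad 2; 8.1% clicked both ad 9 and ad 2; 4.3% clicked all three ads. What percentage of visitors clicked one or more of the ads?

By inclusion-exclusion,
P(≥1) = 41.1 + 23.3 + 52.5 − 12.2 − 21.8 − 8.1 + 4.3 = 79.1%

79.1%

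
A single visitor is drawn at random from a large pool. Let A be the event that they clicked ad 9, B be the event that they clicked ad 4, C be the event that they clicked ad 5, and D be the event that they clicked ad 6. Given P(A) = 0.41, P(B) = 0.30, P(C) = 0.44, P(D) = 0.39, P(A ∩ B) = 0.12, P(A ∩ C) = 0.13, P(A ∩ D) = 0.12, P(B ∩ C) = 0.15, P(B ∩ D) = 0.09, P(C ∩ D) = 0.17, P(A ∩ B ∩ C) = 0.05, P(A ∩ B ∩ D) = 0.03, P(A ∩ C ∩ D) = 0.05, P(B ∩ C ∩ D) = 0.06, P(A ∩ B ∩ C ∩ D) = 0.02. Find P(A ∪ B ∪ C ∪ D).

P(A ∪ B ∪ C ∪ D) = 0.41 + 0.30 + 0.44 + 0.39 − 0.12 − 0.13 − 0.12 − 0.15 − 0.09 − 0.17 + 0.05 + 0.03 + 0.05 + 0.06 − 0.02 = 0.93

0.93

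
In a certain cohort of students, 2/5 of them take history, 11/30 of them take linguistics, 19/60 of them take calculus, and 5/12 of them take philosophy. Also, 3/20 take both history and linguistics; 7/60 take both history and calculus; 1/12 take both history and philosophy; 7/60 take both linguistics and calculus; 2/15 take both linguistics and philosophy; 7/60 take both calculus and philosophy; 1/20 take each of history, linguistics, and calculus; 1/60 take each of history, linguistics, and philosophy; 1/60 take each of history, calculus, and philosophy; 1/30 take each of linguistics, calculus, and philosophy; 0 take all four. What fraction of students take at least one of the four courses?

9/10

Inclusion–exclusion gives
P(union) = 2/5 + 11/30 + 19/60 + 5/12 − 3/20 − 7/60 − 1/12 − 7/60 − 2/15 − 7/60 + 1/20 + 1/60 + 1/60 + 1/30 − 0 = 9/10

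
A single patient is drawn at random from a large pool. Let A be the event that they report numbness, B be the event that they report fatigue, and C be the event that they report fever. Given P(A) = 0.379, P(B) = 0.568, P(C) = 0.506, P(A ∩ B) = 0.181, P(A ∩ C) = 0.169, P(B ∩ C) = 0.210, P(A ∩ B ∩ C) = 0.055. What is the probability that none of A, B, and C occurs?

Apply inclusion-exclusion:
P(A ∪ B ∪ C) = 0.379 + 0.568 + 0.506 − 0.181 − 0.169 − 0.210 + 0.055 = 0.948
P(none) = 1 − 0.948 = 0.052

0.052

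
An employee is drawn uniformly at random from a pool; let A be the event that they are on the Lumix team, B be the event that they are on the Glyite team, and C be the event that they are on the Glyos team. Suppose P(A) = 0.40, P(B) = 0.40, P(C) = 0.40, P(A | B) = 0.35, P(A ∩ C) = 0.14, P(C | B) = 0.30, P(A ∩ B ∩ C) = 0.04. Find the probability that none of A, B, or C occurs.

P(A ∩ B) = P(B)·P(A|B) = 0.40 × 0.35 = 0.14
P(B ∩ C) = P(B)·P(C|B) = 0.40 × 0.30 = 0.12
P(A ∪ B ∪ C) = 0.40 + 0.40 + 0.40 − 0.14 − 0.14 − 0.12 + 0.04 = 0.84
P(none) = 1 − 0.84 = 0.16

0.16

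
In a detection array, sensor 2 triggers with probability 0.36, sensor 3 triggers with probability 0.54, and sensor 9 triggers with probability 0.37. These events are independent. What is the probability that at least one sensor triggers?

0.814528

P(none) = (1 − 0.36) × (1 − 0.54) × (1 − 0.37) = 0.64 × 0.46 × 0.63 = 0.185472
P(at least one) = 1 − 0.185472 = 0.814528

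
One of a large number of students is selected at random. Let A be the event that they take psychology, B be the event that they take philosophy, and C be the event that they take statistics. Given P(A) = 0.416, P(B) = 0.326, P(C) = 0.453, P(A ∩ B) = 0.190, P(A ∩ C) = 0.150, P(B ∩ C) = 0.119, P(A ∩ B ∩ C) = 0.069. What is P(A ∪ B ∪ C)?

0.805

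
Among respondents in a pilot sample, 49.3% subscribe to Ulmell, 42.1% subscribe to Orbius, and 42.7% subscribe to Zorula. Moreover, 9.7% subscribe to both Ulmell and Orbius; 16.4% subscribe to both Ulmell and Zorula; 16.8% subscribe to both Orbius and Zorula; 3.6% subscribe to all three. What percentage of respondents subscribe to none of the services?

5.2%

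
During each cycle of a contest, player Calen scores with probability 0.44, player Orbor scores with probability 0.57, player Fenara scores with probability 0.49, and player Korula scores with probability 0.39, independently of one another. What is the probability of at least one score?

Since the events are independent, P(none) is the product of the individual non-occurrence probabilities.
P(none) = (1 − 0.44) × (1 − 0.57) × (1 − 0.49) × (1 − 0.39) = 0.56 × 0.43 × 0.51 × 0.61 = 0.07491288
P(at least one) = 1 − 0.07491288 = 0.92508712

0.92508712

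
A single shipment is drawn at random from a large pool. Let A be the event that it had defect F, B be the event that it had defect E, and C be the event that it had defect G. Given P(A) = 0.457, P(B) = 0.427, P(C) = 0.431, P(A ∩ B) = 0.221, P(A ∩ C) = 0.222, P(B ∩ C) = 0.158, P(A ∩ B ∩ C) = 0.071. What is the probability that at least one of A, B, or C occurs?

P(A ∪ B ∪ C) = 0.457 + 0.427 + 0.431 − 0.221 − 0.222 − 0.158 + 0.071 = 0.785

0.785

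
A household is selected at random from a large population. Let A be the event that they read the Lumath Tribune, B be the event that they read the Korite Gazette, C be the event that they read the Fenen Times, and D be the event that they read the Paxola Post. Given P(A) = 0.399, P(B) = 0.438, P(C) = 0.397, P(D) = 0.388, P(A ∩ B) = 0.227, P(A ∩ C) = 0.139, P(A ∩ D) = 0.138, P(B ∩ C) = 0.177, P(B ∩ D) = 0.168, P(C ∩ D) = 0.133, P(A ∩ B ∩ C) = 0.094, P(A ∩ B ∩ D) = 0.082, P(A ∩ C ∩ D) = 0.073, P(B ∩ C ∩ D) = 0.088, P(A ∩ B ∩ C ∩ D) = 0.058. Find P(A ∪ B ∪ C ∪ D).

0.919

By inclusion-exclusion,
P(A ∪ B ∪ C ∪ D) = 0.399 + 0.438 + 0.397 + 0.388 − 0.227 − 0.139 − 0.138 − 0.177 − 0.168 − 0.133 + 0.094 + 0.082 + 0.073 + 0.088 − 0.058 = 0.919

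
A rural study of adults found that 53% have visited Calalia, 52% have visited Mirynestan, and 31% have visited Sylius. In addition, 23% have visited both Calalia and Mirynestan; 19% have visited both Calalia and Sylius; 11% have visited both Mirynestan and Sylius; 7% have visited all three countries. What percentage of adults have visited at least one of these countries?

P(≥1) = 53 + 52 + 31 − 23 − 19 − 11 + 7 = 90%

90%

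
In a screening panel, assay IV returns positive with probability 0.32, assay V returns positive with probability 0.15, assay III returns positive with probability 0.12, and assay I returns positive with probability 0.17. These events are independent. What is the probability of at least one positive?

P(none) = (1 − 0.32) × (1 − 0.15) × (1 − 0.12) × (1 − 0.17) = 0.68 × 0.85 × 0.88 × 0.83 = 0.4221712
P(at least one) = 1 − 0.4221712 = 0.5778288

0.5778288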